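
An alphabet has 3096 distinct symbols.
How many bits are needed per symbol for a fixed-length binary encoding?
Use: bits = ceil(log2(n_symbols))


log2(3096) = 11.5962
Bracket: 2^11 = 2048 < 3096 <= 2^12 = 4096
So ceil(log2(3096)) = 12

bits = ceil(log2(3096)) = ceil(11.5962) = 12 bits


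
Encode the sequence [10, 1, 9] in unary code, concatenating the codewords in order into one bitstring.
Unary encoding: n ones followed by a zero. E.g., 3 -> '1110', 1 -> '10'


Encode each number as n ones followed by a terminating 0:
  10 -> 11111111110 (11 bits)
  1 -> 10 (2 bits)
  9 -> 1111111110 (10 bits)
Total length = 11 + 2 + 10 = 23 bits.

Unary([10, 1, 9]) = 11111111110101111111110 (23 bits)


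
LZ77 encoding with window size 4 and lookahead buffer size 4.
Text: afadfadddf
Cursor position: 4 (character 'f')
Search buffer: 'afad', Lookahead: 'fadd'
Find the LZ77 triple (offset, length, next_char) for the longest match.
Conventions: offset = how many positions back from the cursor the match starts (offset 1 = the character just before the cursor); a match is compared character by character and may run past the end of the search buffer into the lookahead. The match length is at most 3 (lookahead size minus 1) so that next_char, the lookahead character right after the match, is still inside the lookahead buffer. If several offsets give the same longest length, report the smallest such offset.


Try each offset into the search buffer:
  offset=1 (pos 3, char 'd'): match length 0
  offset=2 (pos 2, char 'a'): match length 0
  offset=3 (pos 1, char 'f'): match length 3
  offset=4 (pos 0, char 'a'): match length 0
Longest match has length 3 at offset 3.
next_char = character at position 4 + 3 = 7 -> 'd'

Best match: offset=3, length=3 (matching 'fad' starting at position 1)
LZ77 triple: (3, 3, 'd')


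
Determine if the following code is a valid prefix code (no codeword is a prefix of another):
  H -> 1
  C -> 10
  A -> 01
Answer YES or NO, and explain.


Checking each pair (does one codeword prefix another?):
  H='1' vs C='10': prefix -- VIOLATION

NO -- this is NOT a valid prefix code. H (1) is a prefix of C (10).


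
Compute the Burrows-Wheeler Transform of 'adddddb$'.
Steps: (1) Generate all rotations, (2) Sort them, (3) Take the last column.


Rotations (sorted):
  0: $adddddb -> last char: b
  1: adddddb$ -> last char: $
  2: b$addddd -> last char: d
  3: db$adddd -> last char: d
  4: ddb$addd -> last char: d
  5: dddb$add -> last char: d
  6: ddddb$ad -> last char: d
  7: dddddb$a -> last char: a


BWT = b$ddddda


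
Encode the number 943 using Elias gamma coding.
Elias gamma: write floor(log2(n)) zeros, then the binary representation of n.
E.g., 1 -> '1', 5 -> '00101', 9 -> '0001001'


num_bits = floor(log2(943)) + 1 = 10
leading_zeros = num_bits - 1 = 9
binary(943) = 1110101111

Elias gamma(943) = '000000000' + '1110101111' = 0000000001110101111 (19 bits)


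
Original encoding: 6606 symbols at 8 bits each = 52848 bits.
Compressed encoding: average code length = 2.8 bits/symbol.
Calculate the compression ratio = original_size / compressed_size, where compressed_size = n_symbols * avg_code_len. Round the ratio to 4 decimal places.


original_size = n_symbols * orig_bits = 6606 * 8 = 52848 bits
compressed_size = n_symbols * avg_code_len = 6606 * 2.8 = 18496.8 bits
ratio = original_size / compressed_size = 52848 / 18496.8 = 2.8571

Compression ratio = 2.8571


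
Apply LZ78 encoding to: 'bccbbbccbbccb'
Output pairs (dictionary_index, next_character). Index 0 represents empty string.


LZ78 encoding steps:
Dictionary: {0: ''}
Step 1: w='' (idx 0), next='b' -> output (0, 'b'), add 'b' as idx 1
Step 2: w='' (idx 0), next='c' -> output (0, 'c'), add 'c' as idx 2
Step 3: w='c' (idx 2), next='b' -> output (2, 'b'), add 'cb' as idx 3
Step 4: w='b' (idx 1), next='b' -> output (1, 'b'), add 'bb' as idx 4
Step 5: w='c' (idx 2), next='c' -> output (2, 'c'), add 'cc' as idx 5
Step 6: w='bb' (idx 4), next='c' -> output (4, 'c'), add 'bbc' as idx 6
Step 7: w='cb' (idx 3), end of input -> output (3, '')


Encoded: [(0, 'b'), (0, 'c'), (2, 'b'), (1, 'b'), (2, 'c'), (4, 'c'), (3, '')]


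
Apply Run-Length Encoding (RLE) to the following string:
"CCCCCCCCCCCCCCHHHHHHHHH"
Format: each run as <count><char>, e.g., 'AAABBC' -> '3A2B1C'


Scanning runs left to right:
  i=0: run of 'C' x 14 -> '14C'
  i=14: run of 'H' x 9 -> '9H'

RLE = 14C9H


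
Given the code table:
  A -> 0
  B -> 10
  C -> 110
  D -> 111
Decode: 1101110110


Decoding:
110 -> C
111 -> D
0 -> A
110 -> C


Result: CDAC


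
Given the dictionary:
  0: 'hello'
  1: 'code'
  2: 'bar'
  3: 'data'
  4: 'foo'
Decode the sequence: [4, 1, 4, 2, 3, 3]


Look up each index in the dictionary:
  4 -> 'foo'
  1 -> 'code'
  4 -> 'foo'
  2 -> 'bar'
  3 -> 'data'
  3 -> 'data'

Decoded: "foo code foo bar data data"


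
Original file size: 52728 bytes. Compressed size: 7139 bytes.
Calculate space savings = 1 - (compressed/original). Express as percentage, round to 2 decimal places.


ratio = compressed/original = 7139/52728 = 0.135393
savings = 1 - ratio = 1 - 0.135393 = 0.864607
as a percentage: 0.864607 * 100 = 86.46%

Space savings = 1 - 7139/52728 = 86.46%


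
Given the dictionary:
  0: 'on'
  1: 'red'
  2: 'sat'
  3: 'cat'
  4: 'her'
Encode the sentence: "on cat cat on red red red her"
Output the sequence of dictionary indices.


Look up each word in the dictionary:
  'on' -> 0
  'cat' -> 3
  'cat' -> 3
  'on' -> 0
  'red' -> 1
  'red' -> 1
  'red' -> 1
  'her' -> 4

Encoded: [0, 3, 3, 0, 1, 1, 1, 4]


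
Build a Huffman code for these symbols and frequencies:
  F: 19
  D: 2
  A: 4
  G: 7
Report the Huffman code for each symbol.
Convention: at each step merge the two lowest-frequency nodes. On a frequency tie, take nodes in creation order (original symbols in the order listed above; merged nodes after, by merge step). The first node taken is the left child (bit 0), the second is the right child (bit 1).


Huffman tree construction:
Step 1: Merge D(2) + A(4) = 6
Step 2: Merge (D+A)(6) + G(7) = 13
Step 3: Merge ((D+A)+G)(13) + F(19) = 32
Read each symbol's code off the tree from the root (left child = 0, right child = 1).

Codes:
  F: 1 (length 1)
  D: 000 (length 3)
  A: 001 (length 3)
  G: 01 (length 2)
Average code length: 51/32 = 1.5938 bits/symbol


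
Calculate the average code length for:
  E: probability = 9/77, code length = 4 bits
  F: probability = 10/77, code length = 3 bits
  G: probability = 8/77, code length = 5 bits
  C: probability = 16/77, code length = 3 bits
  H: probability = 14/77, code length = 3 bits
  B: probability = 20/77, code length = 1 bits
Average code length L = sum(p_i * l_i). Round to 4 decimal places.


Weighted contributions p_i * l_i:
  E: (9/77) * 4 = 36/77
  F: (10/77) * 3 = 30/77
  G: (8/77) * 5 = 40/77
  C: (16/77) * 3 = 48/77
  H: (14/77) * 3 = 42/77
  B: (20/77) * 1 = 20/77
Sum = (36 + 30 + 40 + 48 + 42 + 20)/77 = 216/77

L = 216/77 = 2.8052 bits/symbol


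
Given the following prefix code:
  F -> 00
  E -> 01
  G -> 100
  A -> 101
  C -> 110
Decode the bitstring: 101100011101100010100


Decoding step by step:
Bits 101 -> A
Bits 100 -> G
Bits 01 -> E
Bits 110 -> C
Bits 110 -> C
Bits 00 -> F
Bits 101 -> A
Bits 00 -> F


Decoded message: AGECCFAF


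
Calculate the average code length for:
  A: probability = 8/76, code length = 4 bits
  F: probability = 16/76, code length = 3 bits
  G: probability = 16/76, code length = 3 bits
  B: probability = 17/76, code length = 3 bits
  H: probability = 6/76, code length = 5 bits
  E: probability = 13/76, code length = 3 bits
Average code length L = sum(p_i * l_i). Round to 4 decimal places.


Weighted contributions p_i * l_i:
  A: (8/76) * 4 = 32/76
  F: (16/76) * 3 = 48/76
  G: (16/76) * 3 = 48/76
  B: (17/76) * 3 = 51/76
  H: (6/76) * 5 = 30/76
  E: (13/76) * 3 = 39/76
Sum = (32 + 48 + 48 + 51 + 30 + 39)/76 = 248/76

L = 248/76 = 3.2632 bits/symbol


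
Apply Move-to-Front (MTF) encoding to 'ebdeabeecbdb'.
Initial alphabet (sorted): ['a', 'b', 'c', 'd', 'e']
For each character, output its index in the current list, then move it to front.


MTF encoding:
'e': index 4 in ['a', 'b', 'c', 'd', 'e'] -> ['e', 'a', 'b', 'c', 'd']
'b': index 2 in ['e', 'a', 'b', 'c', 'd'] -> ['b', 'e', 'a', 'c', 'd']
'd': index 4 in ['b', 'e', 'a', 'c', 'd'] -> ['d', 'b', 'e', 'a', 'c']
'e': index 2 in ['d', 'b', 'e', 'a', 'c'] -> ['e', 'd', 'b', 'a', 'c']
'a': index 3 in ['e', 'd', 'b', 'a', 'c'] -> ['a', 'e', 'd', 'b', 'c']
'b': index 3 in ['a', 'e', 'd', 'b', 'c'] -> ['b', 'a', 'e', 'd', 'c']
'e': index 2 in ['b', 'a', 'e', 'd', 'c'] -> ['e', 'b', 'a', 'd', 'c']
'e': index 0 in ['e', 'b', 'a', 'd', 'c'] -> ['e', 'b', 'a', 'd', 'c']
'c': index 4 in ['e', 'b', 'a', 'd', 'c'] -> ['c', 'e', 'b', 'a', 'd']
'b': index 2 in ['c', 'e', 'b', 'a', 'd'] -> ['b', 'c', 'e', 'a', 'd']
'd': index 4 in ['b', 'c', 'e', 'a', 'd'] -> ['d', 'b', 'c', 'e', 'a']
'b': index 1 in ['d', 'b', 'c', 'e', 'a'] -> ['b', 'd', 'c', 'e', 'a']


Output: [4, 2, 4, 2, 3, 3, 2, 0, 4, 2, 4, 1]


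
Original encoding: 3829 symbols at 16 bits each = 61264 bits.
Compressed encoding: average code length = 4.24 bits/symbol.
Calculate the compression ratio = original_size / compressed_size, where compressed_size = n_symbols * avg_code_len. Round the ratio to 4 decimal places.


original_size = n_symbols * orig_bits = 3829 * 16 = 61264 bits
compressed_size = n_symbols * avg_code_len = 3829 * 4.24 = 16234.96 bits
ratio = original_size / compressed_size = 61264 / 16234.96 = 3.7736

Compression ratio = 3.7736


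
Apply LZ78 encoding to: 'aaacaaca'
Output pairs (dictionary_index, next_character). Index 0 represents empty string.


LZ78 encoding steps:
Dictionary: {0: ''}
Step 1: w='' (idx 0), next='a' -> output (0, 'a'), add 'a' as idx 1
Step 2: w='a' (idx 1), next='a' -> output (1, 'a'), add 'aa' as idx 2
Step 3: w='' (idx 0), next='c' -> output (0, 'c'), add 'c' as idx 3
Step 4: w='aa' (idx 2), next='c' -> output (2, 'c'), add 'aac' as idx 4
Step 5: w='a' (idx 1), end of input -> output (1, '')


Encoded: [(0, 'a'), (1, 'a'), (0, 'c'), (2, 'c'), (1, '')]


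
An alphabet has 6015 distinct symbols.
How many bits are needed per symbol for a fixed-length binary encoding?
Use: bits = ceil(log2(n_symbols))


log2(6015) = 12.5543
Bracket: 2^12 = 4096 < 6015 <= 2^13 = 8192
So ceil(log2(6015)) = 13

bits = ceil(log2(6015)) = ceil(12.5543) = 13 bits


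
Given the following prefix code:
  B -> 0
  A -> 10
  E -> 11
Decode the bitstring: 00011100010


Decoding step by step:
Bits 0 -> B
Bits 0 -> B
Bits 0 -> B
Bits 11 -> E
Bits 10 -> A
Bits 0 -> B
Bits 0 -> B
Bits 10 -> A


Decoded message: BBBEABBA


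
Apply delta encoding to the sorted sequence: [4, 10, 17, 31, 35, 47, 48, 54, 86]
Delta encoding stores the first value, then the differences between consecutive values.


First value: 4
Deltas:
  10 - 4 = 6
  17 - 10 = 7
  31 - 17 = 14
  35 - 31 = 4
  47 - 35 = 12
  48 - 47 = 1
  54 - 48 = 6
  86 - 54 = 32


Delta encoded: [4, 6, 7, 14, 4, 12, 1, 6, 32]


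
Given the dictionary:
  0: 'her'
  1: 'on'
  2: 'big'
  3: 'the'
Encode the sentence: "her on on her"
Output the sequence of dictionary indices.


Look up each word in the dictionary:
  'her' -> 0
  'on' -> 1
  'on' -> 1
  'her' -> 0

Encoded: [0, 1, 1, 0]


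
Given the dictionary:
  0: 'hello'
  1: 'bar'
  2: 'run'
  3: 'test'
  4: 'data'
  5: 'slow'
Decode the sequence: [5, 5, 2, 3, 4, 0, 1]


Look up each index in the dictionary:
  5 -> 'slow'
  5 -> 'slow'
  2 -> 'run'
  3 -> 'test'
  4 -> 'data'
  0 -> 'hello'
  1 -> 'bar'

Decoded: "slow slow run test data hello bar"


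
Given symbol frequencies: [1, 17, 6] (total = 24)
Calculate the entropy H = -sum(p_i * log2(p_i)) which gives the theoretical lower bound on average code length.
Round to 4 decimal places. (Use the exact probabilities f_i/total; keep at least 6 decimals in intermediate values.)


Per-symbol terms -p_i * log2(p_i) with p_i = f_i/24:
  p = 1/24 = 0.041667: log2(p) = -4.584963, -p*log2(p) = 0.191040
  p = 17/24 = 0.708333: log2(p) = -0.497500, -p*log2(p) = 0.352396
  p = 6/24 = 0.250000: log2(p) = -2.000000, -p*log2(p) = 0.500000
H = 0.191040 + 0.352396 + 0.500000 = 1.043436

H = 1.0434 bits/symbol


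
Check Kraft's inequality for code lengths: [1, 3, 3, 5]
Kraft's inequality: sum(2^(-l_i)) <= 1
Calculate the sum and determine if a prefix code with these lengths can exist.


Sum = 2^(-1) + 2^(-3) + 2^(-3) + 2^(-5)
    = 0.5 + 0.125 + 0.125 + 0.03125
    = 25/32 = 0.78125
Since 0.78125 <= 1, Kraft's inequality IS satisfied.
A prefix code with these lengths CAN exist.

Kraft sum = 0.78125. Satisfied.


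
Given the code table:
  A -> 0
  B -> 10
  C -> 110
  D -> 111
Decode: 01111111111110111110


Decoding:
0 -> A
111 -> D
111 -> D
111 -> D
111 -> D
0 -> A
111 -> D
110 -> C


Result: ADDDDADC


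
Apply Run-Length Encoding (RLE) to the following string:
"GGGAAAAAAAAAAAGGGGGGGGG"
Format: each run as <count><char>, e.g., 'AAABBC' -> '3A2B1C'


Scanning runs left to right:
  i=0: run of 'G' x 3 -> '3G'
  i=3: run of 'A' x 11 -> '11A'
  i=14: run of 'G' x 9 -> '9G'

RLE = 3G11A9G


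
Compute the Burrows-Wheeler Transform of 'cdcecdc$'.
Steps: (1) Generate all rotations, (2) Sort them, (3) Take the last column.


Rotations (sorted):
  0: $cdcecdc -> last char: c
  1: c$cdcecd -> last char: d
  2: cdc$cdce -> last char: e
  3: cdcecdc$ -> last char: $
  4: cecdc$cd -> last char: d
  5: dc$cdcec -> last char: c
  6: dcecdc$c -> last char: c
  7: ecdc$cdc -> last char: c


BWT = cde$dccc


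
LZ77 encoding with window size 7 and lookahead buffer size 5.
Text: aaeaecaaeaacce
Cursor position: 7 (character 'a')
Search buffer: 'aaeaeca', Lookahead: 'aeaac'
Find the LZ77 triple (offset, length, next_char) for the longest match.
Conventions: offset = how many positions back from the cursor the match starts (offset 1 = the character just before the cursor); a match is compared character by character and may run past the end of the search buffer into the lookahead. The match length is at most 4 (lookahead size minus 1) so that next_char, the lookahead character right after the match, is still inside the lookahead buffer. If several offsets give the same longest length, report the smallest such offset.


Try each offset into the search buffer:
  offset=1 (pos 6, char 'a'): match length 1
  offset=2 (pos 5, char 'c'): match length 0
  offset=3 (pos 4, char 'e'): match length 0
  offset=4 (pos 3, char 'a'): match length 2
  offset=5 (pos 2, char 'e'): match length 0
  offset=6 (pos 1, char 'a'): match length 3
  offset=7 (pos 0, char 'a'): match length 1
Longest match has length 3 at offset 6.
next_char = character at position 7 + 3 = 10 -> 'a'

Best match: offset=6, length=3 (matching 'aea' starting at position 1)
LZ77 triple: (6, 3, 'a')


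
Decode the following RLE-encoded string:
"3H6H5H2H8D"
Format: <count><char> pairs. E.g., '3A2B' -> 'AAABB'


Expanding each <count><char> pair:
  3H -> 'HHH'
  6H -> 'HHHHHH'
  5H -> 'HHHHH'
  2H -> 'HH'
  8D -> 'DDDDDDDD'

Decoded = HHHHHHHHHHHHHHHHDDDDDDDD


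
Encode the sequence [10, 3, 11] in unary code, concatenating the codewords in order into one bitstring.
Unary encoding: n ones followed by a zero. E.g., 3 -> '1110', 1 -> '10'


Encode each number as n ones followed by a terminating 0:
  10 -> 11111111110 (11 bits)
  3 -> 1110 (4 bits)
  11 -> 111111111110 (12 bits)
Total length = 11 + 4 + 12 = 27 bits.

Unary([10, 3, 11]) = 111111111101110111111111110 (27 bits)


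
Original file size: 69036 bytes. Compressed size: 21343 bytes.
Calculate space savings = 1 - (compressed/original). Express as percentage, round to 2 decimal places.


ratio = compressed/original = 21343/69036 = 0.309158
savings = 1 - ratio = 1 - 0.309158 = 0.690842
as a percentage: 0.690842 * 100 = 69.08%

Space savings = 1 - 21343/69036 = 69.08%


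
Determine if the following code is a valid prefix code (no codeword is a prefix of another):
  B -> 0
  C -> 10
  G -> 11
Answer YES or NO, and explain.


Checking each pair (does one codeword prefix another?):
  B='0' vs C='10': no prefix
  B='0' vs G='11': no prefix
  C='10' vs B='0': no prefix
  C='10' vs G='11': no prefix
  G='11' vs B='0': no prefix
  G='11' vs C='10': no prefix
No violation found over all pairs.

YES -- this is a valid prefix code. No codeword is a prefix of any other codeword.


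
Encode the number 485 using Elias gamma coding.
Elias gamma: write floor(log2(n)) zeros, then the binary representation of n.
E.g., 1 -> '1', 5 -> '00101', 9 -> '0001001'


num_bits = floor(log2(485)) + 1 = 9
leading_zeros = num_bits - 1 = 8
binary(485) = 111100101

Elias gamma(485) = '00000000' + '111100101' = 00000000111100101 (17 bits)


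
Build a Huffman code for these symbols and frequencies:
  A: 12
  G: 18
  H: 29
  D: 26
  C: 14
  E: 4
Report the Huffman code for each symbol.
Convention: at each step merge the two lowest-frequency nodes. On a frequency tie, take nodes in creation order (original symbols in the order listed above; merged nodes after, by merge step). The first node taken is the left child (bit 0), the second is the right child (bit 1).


Huffman tree construction:
Step 1: Merge E(4) + A(12) = 16
Step 2: Merge C(14) + (E+A)(16) = 30
Step 3: Merge G(18) + D(26) = 44
Step 4: Merge H(29) + (C+(E+A))(30) = 59
Step 5: Merge (G+D)(44) + (H+(C+(E+A)))(59) = 103
Read each symbol's code off the tree from the root (left child = 0, right child = 1).

Codes:
  A: 1111 (length 4)
  G: 00 (length 2)
  H: 10 (length 2)
  D: 01 (length 2)
  C: 110 (length 3)
  E: 1110 (length 4)
Average code length: 252/103 = 2.4466 bits/symbol


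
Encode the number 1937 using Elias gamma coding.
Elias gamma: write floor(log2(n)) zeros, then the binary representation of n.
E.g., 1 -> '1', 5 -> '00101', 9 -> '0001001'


num_bits = floor(log2(1937)) + 1 = 11
leading_zeros = num_bits - 1 = 10
binary(1937) = 11110010001

Elias gamma(1937) = '0000000000' + '11110010001' = 000000000011110010001 (21 bits)


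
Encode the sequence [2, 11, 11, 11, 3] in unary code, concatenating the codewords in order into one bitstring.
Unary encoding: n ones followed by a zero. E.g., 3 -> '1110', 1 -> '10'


Encode each number as n ones followed by a terminating 0:
  2 -> 110 (3 bits)
  11 -> 111111111110 (12 bits)
  11 -> 111111111110 (12 bits)
  11 -> 111111111110 (12 bits)
  3 -> 1110 (4 bits)
Total length = 3 + 12 + 12 + 12 + 4 = 43 bits.

Unary([2, 11, 11, 11, 3]) = 1101111111111101111111111101111111111101110 (43 bits)


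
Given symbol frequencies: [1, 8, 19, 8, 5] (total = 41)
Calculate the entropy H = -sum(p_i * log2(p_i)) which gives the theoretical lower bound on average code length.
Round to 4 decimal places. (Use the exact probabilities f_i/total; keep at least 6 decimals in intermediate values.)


Per-symbol terms -p_i * log2(p_i) with p_i = f_i/41:
  p = 1/41 = 0.024390: log2(p) = -5.357552, -p*log2(p) = 0.130672
  p = 8/41 = 0.195122: log2(p) = -2.357552, -p*log2(p) = 0.460010
  p = 19/41 = 0.463415: log2(p) = -1.109624, -p*log2(p) = 0.514216
  p = 8/41 = 0.195122: log2(p) = -2.357552, -p*log2(p) = 0.460010
  p = 5/41 = 0.121951: log2(p) = -3.035624, -p*log2(p) = 0.370198
H = 0.130672 + 0.460010 + 0.514216 + 0.460010 + 0.370198 = 1.935106

H = 1.9351 bits/symbol


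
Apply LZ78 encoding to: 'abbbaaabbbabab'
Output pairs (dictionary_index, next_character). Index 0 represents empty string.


LZ78 encoding steps:
Dictionary: {0: ''}
Step 1: w='' (idx 0), next='a' -> output (0, 'a'), add 'a' as idx 1
Step 2: w='' (idx 0), next='b' -> output (0, 'b'), add 'b' as idx 2
Step 3: w='b' (idx 2), next='b' -> output (2, 'b'), add 'bb' as idx 3
Step 4: w='a' (idx 1), next='a' -> output (1, 'a'), add 'aa' as idx 4
Step 5: w='a' (idx 1), next='b' -> output (1, 'b'), add 'ab' as idx 5
Step 6: w='bb' (idx 3), next='a' -> output (3, 'a'), add 'bba' as idx 6
Step 7: w='b' (idx 2), next='a' -> output (2, 'a'), add 'ba' as idx 7
Step 8: w='b' (idx 2), end of input -> output (2, '')


Encoded: [(0, 'a'), (0, 'b'), (2, 'b'), (1, 'a'), (1, 'b'), (3, 'a'), (2, 'a'), (2, '')]


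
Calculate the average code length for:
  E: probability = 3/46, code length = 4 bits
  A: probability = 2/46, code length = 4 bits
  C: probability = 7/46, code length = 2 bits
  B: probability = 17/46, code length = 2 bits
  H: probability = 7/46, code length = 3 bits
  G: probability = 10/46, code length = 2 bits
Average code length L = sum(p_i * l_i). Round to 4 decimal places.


Weighted contributions p_i * l_i:
  E: (3/46) * 4 = 12/46
  A: (2/46) * 4 = 8/46
  C: (7/46) * 2 = 14/46
  B: (17/46) * 2 = 34/46
  H: (7/46) * 3 = 21/46
  G: (10/46) * 2 = 20/46
Sum = (12 + 8 + 14 + 34 + 21 + 20)/46 = 109/46

L = 109/46 = 2.3696 bits/symbol


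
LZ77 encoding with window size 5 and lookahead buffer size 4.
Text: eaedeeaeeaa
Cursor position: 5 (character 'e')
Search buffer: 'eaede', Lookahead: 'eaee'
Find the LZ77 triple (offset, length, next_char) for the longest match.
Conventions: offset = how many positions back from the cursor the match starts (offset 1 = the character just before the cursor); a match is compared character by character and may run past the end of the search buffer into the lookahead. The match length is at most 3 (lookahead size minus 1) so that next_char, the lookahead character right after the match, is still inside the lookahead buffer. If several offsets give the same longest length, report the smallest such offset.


Try each offset into the search buffer:
  offset=1 (pos 4, char 'e'): match length 1
  offset=2 (pos 3, char 'd'): match length 0
  offset=3 (pos 2, char 'e'): match length 1
  offset=4 (pos 1, char 'a'): match length 0
  offset=5 (pos 0, char 'e'): match length 3
Longest match has length 3 at offset 5.
next_char = character at position 5 + 3 = 8 -> 'e'

Best match: offset=5, length=3 (matching 'eae' starting at position 0)
LZ77 triple: (5, 3, 'e')


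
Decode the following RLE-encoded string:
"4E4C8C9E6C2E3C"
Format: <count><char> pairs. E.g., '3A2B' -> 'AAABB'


Expanding each <count><char> pair:
  4E -> 'EEEE'
  4C -> 'CCCC'
  8C -> 'CCCCCCCC'
  9E -> 'EEEEEEEEE'
  6C -> 'CCCCCC'
  2E -> 'EE'
  3C -> 'CCC'

Decoded = EEEECCCCCCCCCCCCEEEEEEEEECCCCCCEECCC


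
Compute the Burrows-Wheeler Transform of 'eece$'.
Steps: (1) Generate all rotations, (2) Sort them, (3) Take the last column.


Rotations (sorted):
  0: $eece -> last char: e
  1: ce$ee -> last char: e
  2: e$eec -> last char: c
  3: ece$e -> last char: e
  4: eece$ -> last char: $


BWT = eece$


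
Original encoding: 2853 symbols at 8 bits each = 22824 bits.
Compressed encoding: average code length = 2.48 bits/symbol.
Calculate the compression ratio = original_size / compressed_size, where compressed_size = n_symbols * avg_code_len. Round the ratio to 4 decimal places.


original_size = n_symbols * orig_bits = 2853 * 8 = 22824 bits
compressed_size = n_symbols * avg_code_len = 2853 * 2.48 = 7075.44 bits
ratio = original_size / compressed_size = 22824 / 7075.44 = 3.2258

Compression ratio = 3.2258


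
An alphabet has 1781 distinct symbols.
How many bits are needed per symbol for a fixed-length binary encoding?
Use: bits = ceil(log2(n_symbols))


log2(1781) = 10.7985
Bracket: 2^10 = 1024 < 1781 <= 2^11 = 2048
So ceil(log2(1781)) = 11

bits = ceil(log2(1781)) = ceil(10.7985) = 11 bits


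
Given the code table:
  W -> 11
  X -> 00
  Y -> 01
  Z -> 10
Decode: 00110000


Decoding:
00 -> X
11 -> W
00 -> X
00 -> X


Result: XWXX


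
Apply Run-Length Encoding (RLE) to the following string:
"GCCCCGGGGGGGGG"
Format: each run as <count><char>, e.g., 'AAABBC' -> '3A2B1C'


Scanning runs left to right:
  i=0: run of 'G' x 1 -> '1G'
  i=1: run of 'C' x 4 -> '4C'
  i=5: run of 'G' x 9 -> '9G'

RLE = 1G4C9G


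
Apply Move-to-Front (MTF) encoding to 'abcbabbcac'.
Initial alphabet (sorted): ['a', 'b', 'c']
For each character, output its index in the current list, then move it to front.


MTF encoding:
'a': index 0 in ['a', 'b', 'c'] -> ['a', 'b', 'c']
'b': index 1 in ['a', 'b', 'c'] -> ['b', 'a', 'c']
'c': index 2 in ['b', 'a', 'c'] -> ['c', 'b', 'a']
'b': index 1 in ['c', 'b', 'a'] -> ['b', 'c', 'a']
'a': index 2 in ['b', 'c', 'a'] -> ['a', 'b', 'c']
'b': index 1 in ['a', 'b', 'c'] -> ['b', 'a', 'c']
'b': index 0 in ['b', 'a', 'c'] -> ['b', 'a', 'c']
'c': index 2 in ['b', 'a', 'c'] -> ['c', 'b', 'a']
'a': index 2 in ['c', 'b', 'a'] -> ['a', 'c', 'b']
'c': index 1 in ['a', 'c', 'b'] -> ['c', 'a', 'b']


Output: [0, 1, 2, 1, 2, 1, 0, 2, 2, 1]


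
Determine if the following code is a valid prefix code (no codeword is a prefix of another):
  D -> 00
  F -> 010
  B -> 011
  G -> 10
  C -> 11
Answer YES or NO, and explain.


Checking each pair (does one codeword prefix another?):
  D='00' vs F='010': no prefix
  D='00' vs B='011': no prefix
  D='00' vs G='10': no prefix
  D='00' vs C='11': no prefix
  F='010' vs D='00': no prefix
  F='010' vs B='011': no prefix
  F='010' vs G='10': no prefix
  F='010' vs C='11': no prefix
  B='011' vs D='00': no prefix
  B='011' vs F='010': no prefix
  B='011' vs G='10': no prefix
  B='011' vs C='11': no prefix
  G='10' vs D='00': no prefix
  G='10' vs F='010': no prefix
  G='10' vs B='011': no prefix
  G='10' vs C='11': no prefix
  C='11' vs D='00': no prefix
  C='11' vs F='010': no prefix
  C='11' vs B='011': no prefix
  C='11' vs G='10': no prefix
No violation found over all pairs.

YES -- this is a valid prefix code. No codeword is a prefix of any other codeword.


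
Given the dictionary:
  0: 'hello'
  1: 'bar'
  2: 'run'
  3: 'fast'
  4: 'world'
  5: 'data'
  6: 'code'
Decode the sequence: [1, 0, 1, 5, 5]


Look up each index in the dictionary:
  1 -> 'bar'
  0 -> 'hello'
  1 -> 'bar'
  5 -> 'data'
  5 -> 'data'

Decoded: "bar hello bar data data"


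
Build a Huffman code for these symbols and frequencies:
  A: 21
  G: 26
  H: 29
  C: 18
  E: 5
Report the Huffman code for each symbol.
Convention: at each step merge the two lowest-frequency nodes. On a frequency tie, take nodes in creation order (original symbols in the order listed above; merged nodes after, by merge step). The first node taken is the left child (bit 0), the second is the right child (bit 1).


Huffman tree construction:
Step 1: Merge E(5) + C(18) = 23
Step 2: Merge A(21) + (E+C)(23) = 44
Step 3: Merge G(26) + H(29) = 55
Step 4: Merge (A+(E+C))(44) + (G+H)(55) = 99
Read each symbol's code off the tree from the root (left child = 0, right child = 1).

Codes:
  A: 00 (length 2)
  G: 10 (length 2)
  H: 11 (length 2)
  C: 011 (length 3)
  E: 010 (length 3)
Average code length: 221/99 = 2.2323 bits/symbol


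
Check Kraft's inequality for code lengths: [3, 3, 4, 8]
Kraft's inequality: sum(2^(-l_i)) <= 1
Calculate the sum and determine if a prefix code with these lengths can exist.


Sum = 2^(-3) + 2^(-3) + 2^(-4) + 2^(-8)
    = 0.125 + 0.125 + 0.0625 + 0.00390625
    = 81/256 = 0.31640625
Since 0.31640625 <= 1, Kraft's inequality IS satisfied.
A prefix code with these lengths CAN exist.

Kraft sum = 0.31640625. Satisfied.


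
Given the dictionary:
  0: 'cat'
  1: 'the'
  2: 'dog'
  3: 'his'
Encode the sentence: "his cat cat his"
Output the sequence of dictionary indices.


Look up each word in the dictionary:
  'his' -> 3
  'cat' -> 0
  'cat' -> 0
  'his' -> 3

Encoded: [3, 0, 0, 3]


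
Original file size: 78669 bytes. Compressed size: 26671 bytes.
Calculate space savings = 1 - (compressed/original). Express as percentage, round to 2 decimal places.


ratio = compressed/original = 26671/78669 = 0.339028
savings = 1 - ratio = 1 - 0.339028 = 0.660972
as a percentage: 0.660972 * 100 = 66.1%

Space savings = 1 - 26671/78669 = 66.1%


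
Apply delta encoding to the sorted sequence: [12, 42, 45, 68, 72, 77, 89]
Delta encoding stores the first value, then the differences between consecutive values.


First value: 12
Deltas:
  42 - 12 = 30
  45 - 42 = 3
  68 - 45 = 23
  72 - 68 = 4
  77 - 72 = 5
  89 - 77 = 12


Delta encoded: [12, 30, 3, 23, 4, 5, 12]


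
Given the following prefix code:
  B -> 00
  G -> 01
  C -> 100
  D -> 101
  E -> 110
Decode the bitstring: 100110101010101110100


Decoding step by step:
Bits 100 -> C
Bits 110 -> E
Bits 101 -> D
Bits 01 -> G
Bits 01 -> G
Bits 01 -> G
Bits 110 -> E
Bits 100 -> C


Decoded message: CEDGGGEC


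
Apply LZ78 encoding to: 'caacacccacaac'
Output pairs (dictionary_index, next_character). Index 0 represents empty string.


LZ78 encoding steps:
Dictionary: {0: ''}
Step 1: w='' (idx 0), next='c' -> output (0, 'c'), add 'c' as idx 1
Step 2: w='' (idx 0), next='a' -> output (0, 'a'), add 'a' as idx 2
Step 3: w='a' (idx 2), next='c' -> output (2, 'c'), add 'ac' as idx 3
Step 4: w='ac' (idx 3), next='c' -> output (3, 'c'), add 'acc' as idx 4
Step 5: w='c' (idx 1), next='a' -> output (1, 'a'), add 'ca' as idx 5
Step 6: w='ca' (idx 5), next='a' -> output (5, 'a'), add 'caa' as idx 6
Step 7: w='c' (idx 1), end of input -> output (1, '')


Encoded: [(0, 'c'), (0, 'a'), (2, 'c'), (3, 'c'), (1, 'a'), (5, 'a'), (1, '')]


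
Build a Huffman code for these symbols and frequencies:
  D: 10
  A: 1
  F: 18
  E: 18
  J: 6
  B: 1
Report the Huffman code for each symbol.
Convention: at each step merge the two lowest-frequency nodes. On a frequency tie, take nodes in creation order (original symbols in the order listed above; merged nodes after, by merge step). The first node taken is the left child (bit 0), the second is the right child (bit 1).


Huffman tree construction:
Step 1: Merge A(1) + B(1) = 2
Step 2: Merge (A+B)(2) + J(6) = 8
Step 3: Merge ((A+B)+J)(8) + D(10) = 18
Step 4: Merge F(18) + E(18) = 36
Step 5: Merge (((A+B)+J)+D)(18) + (F+E)(36) = 54
Read each symbol's code off the tree from the root (left child = 0, right child = 1).

Codes:
  D: 01 (length 2)
  A: 0000 (length 4)
  F: 10 (length 2)
  E: 11 (length 2)
  J: 001 (length 3)
  B: 0001 (length 4)
Average code length: 118/54 = 2.1852 bits/symbol


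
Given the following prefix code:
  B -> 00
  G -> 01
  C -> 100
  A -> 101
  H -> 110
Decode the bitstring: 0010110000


Decoding step by step:
Bits 00 -> B
Bits 101 -> A
Bits 100 -> C
Bits 00 -> B


Decoded message: BACB


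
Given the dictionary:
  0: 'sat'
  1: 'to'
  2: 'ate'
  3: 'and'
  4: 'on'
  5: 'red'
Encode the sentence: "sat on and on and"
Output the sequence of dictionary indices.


Look up each word in the dictionary:
  'sat' -> 0
  'on' -> 4
  'and' -> 3
  'on' -> 4
  'and' -> 3

Encoded: [0, 4, 3, 4, 3]


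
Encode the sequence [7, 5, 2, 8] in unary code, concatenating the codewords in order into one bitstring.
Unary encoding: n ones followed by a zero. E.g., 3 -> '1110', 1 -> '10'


Encode each number as n ones followed by a terminating 0:
  7 -> 11111110 (8 bits)
  5 -> 111110 (6 bits)
  2 -> 110 (3 bits)
  8 -> 111111110 (9 bits)
Total length = 8 + 6 + 3 + 9 = 26 bits.

Unary([7, 5, 2, 8]) = 11111110111110110111111110 (26 bits)


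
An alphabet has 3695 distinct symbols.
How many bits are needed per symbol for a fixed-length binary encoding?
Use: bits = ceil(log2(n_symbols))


log2(3695) = 11.8514
Bracket: 2^11 = 2048 < 3695 <= 2^12 = 4096
So ceil(log2(3695)) = 12

bits = ceil(log2(3695)) = ceil(11.8514) = 12 bits


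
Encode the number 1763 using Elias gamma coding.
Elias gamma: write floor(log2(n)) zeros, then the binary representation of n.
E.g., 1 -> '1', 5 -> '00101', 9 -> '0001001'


num_bits = floor(log2(1763)) + 1 = 11
leading_zeros = num_bits - 1 = 10
binary(1763) = 11011100011

Elias gamma(1763) = '0000000000' + '11011100011' = 000000000011011100011 (21 bits)


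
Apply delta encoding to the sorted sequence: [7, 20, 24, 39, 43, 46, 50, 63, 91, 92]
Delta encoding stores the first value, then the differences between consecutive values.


First value: 7
Deltas:
  20 - 7 = 13
  24 - 20 = 4
  39 - 24 = 15
  43 - 39 = 4
  46 - 43 = 3
  50 - 46 = 4
  63 - 50 = 13
  91 - 63 = 28
  92 - 91 = 1


Delta encoded: [7, 13, 4, 15, 4, 3, 4, 13, 28, 1]


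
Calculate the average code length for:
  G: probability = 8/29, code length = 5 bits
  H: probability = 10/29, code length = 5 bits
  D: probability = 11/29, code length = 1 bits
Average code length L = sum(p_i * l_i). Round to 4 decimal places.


Weighted contributions p_i * l_i:
  G: (8/29) * 5 = 40/29
  H: (10/29) * 5 = 50/29
  D: (11/29) * 1 = 11/29
Sum = (40 + 50 + 11)/29 = 101/29

L = 101/29 = 3.4828 bits/symbol


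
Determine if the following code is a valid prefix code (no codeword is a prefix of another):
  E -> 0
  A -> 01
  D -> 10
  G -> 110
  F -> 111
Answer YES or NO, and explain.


Checking each pair (does one codeword prefix another?):
  E='0' vs A='01': prefix -- VIOLATION

NO -- this is NOT a valid prefix code. E (0) is a prefix of A (01).


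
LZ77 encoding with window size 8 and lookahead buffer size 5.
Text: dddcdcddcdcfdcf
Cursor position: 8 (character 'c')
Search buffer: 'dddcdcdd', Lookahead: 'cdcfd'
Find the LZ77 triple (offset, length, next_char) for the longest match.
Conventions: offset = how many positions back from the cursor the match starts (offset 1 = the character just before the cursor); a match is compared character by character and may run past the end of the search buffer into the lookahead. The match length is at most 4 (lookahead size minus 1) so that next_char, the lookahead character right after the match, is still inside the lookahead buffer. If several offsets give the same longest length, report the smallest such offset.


Try each offset into the search buffer:
  offset=1 (pos 7, char 'd'): match length 0
  offset=2 (pos 6, char 'd'): match length 0
  offset=3 (pos 5, char 'c'): match length 2
  offset=4 (pos 4, char 'd'): match length 0
  offset=5 (pos 3, char 'c'): match length 3
  offset=6 (pos 2, char 'd'): match length 0
  offset=7 (pos 1, char 'd'): match length 0
  offset=8 (pos 0, char 'd'): match length 0
Longest match has length 3 at offset 5.
next_char = character at position 8 + 3 = 11 -> 'f'

Best match: offset=5, length=3 (matching 'cdc' starting at position 3)
LZ77 triple: (5, 3, 'f')


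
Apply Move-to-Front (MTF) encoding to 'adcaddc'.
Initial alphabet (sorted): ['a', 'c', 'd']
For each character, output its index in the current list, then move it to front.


MTF encoding:
'a': index 0 in ['a', 'c', 'd'] -> ['a', 'c', 'd']
'd': index 2 in ['a', 'c', 'd'] -> ['d', 'a', 'c']
'c': index 2 in ['d', 'a', 'c'] -> ['c', 'd', 'a']
'a': index 2 in ['c', 'd', 'a'] -> ['a', 'c', 'd']
'd': index 2 in ['a', 'c', 'd'] -> ['d', 'a', 'c']
'd': index 0 in ['d', 'a', 'c'] -> ['d', 'a', 'c']
'c': index 2 in ['d', 'a', 'c'] -> ['c', 'd', 'a']


Output: [0, 2, 2, 2, 2, 0, 2]


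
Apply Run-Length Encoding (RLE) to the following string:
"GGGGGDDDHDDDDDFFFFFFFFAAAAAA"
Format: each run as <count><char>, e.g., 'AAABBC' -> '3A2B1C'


Scanning runs left to right:
  i=0: run of 'G' x 5 -> '5G'
  i=5: run of 'D' x 3 -> '3D'
  i=8: run of 'H' x 1 -> '1H'
  i=9: run of 'D' x 5 -> '5D'
  i=14: run of 'F' x 8 -> '8F'
  i=22: run of 'A' x 6 -> '6A'

RLE = 5G3D1H5D8F6A


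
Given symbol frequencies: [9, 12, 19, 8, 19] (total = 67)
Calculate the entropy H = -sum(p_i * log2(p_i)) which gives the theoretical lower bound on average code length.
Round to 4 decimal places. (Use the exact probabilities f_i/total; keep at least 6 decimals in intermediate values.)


Per-symbol terms -p_i * log2(p_i) with p_i = f_i/67:
  p = 9/67 = 0.134328: log2(p) = -2.896164, -p*log2(p) = 0.389037
  p = 12/67 = 0.179104: log2(p) = -2.481127, -p*log2(p) = 0.444381
  p = 19/67 = 0.283582: log2(p) = -1.818162, -p*log2(p) = 0.515598
  p = 8/67 = 0.119403: log2(p) = -3.066089, -p*log2(p) = 0.366100
  p = 19/67 = 0.283582: log2(p) = -1.818162, -p*log2(p) = 0.515598
H = 0.389037 + 0.444381 + 0.515598 + 0.366100 + 0.515598 = 2.230714

H = 2.2307 bits/symbol


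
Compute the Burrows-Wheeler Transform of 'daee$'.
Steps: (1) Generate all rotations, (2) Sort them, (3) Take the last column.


Rotations (sorted):
  0: $daee -> last char: e
  1: aee$d -> last char: d
  2: daee$ -> last char: $
  3: e$dae -> last char: e
  4: ee$da -> last char: a


BWT = ed$ea


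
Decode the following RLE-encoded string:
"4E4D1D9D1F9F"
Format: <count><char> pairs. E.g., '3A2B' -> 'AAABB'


Expanding each <count><char> pair:
  4E -> 'EEEE'
  4D -> 'DDDD'
  1D -> 'D'
  9D -> 'DDDDDDDDD'
  1F -> 'F'
  9F -> 'FFFFFFFFF'

Decoded = EEEEDDDDDDDDDDDDDDFFFFFFFFFF


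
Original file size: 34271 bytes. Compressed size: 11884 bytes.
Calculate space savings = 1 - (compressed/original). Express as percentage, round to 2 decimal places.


ratio = compressed/original = 11884/34271 = 0.346765
savings = 1 - ratio = 1 - 0.346765 = 0.653235
as a percentage: 0.653235 * 100 = 65.32%

Space savings = 1 - 11884/34271 = 65.32%


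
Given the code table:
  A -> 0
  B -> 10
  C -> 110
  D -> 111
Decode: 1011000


Decoding:
10 -> B
110 -> C
0 -> A
0 -> A


Result: BCAA


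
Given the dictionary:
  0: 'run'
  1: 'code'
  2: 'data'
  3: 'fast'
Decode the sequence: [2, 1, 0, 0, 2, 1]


Look up each index in the dictionary:
  2 -> 'data'
  1 -> 'code'
  0 -> 'run'
  0 -> 'run'
  2 -> 'data'
  1 -> 'code'

Decoded: "data code run run data code"


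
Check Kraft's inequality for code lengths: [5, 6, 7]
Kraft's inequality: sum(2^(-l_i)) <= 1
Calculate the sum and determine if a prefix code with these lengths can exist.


Sum = 2^(-5) + 2^(-6) + 2^(-7)
    = 0.03125 + 0.015625 + 0.0078125
    = 7/128 = 0.0546875
Since 0.0546875 <= 1, Kraft's inequality IS satisfied.
A prefix code with these lengths CAN exist.

Kraft sum = 0.0546875. Satisfied.


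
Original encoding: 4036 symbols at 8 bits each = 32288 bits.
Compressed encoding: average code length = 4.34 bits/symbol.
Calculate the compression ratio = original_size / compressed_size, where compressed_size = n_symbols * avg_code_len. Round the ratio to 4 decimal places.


original_size = n_symbols * orig_bits = 4036 * 8 = 32288 bits
compressed_size = n_symbols * avg_code_len = 4036 * 4.34 = 17516.24 bits
ratio = original_size / compressed_size = 32288 / 17516.24 = 1.8433

Compression ratio = 1.8433


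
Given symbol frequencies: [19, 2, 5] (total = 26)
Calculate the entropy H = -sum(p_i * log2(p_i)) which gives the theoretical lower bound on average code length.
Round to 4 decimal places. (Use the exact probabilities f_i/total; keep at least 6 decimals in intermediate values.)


Per-symbol terms -p_i * log2(p_i) with p_i = f_i/26:
  p = 19/26 = 0.730769: log2(p) = -0.452512, -p*log2(p) = 0.330682
  p = 2/26 = 0.076923: log2(p) = -3.700440, -p*log2(p) = 0.284649
  p = 5/26 = 0.192308: log2(p) = -2.378512, -p*log2(p) = 0.457406
H = 0.330682 + 0.284649 + 0.457406 = 1.072737

H = 1.0727 bits/symbol


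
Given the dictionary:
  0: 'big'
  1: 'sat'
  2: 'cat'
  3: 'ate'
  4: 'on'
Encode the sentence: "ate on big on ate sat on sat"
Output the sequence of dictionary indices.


Look up each word in the dictionary:
  'ate' -> 3
  'on' -> 4
  'big' -> 0
  'on' -> 4
  'ate' -> 3
  'sat' -> 1
  'on' -> 4
  'sat' -> 1

Encoded: [3, 4, 0, 4, 3, 1, 4, 1]


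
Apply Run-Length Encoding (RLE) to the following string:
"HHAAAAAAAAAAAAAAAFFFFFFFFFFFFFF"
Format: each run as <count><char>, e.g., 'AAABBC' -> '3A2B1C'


Scanning runs left to right:
  i=0: run of 'H' x 2 -> '2H'
  i=2: run of 'A' x 15 -> '15A'
  i=17: run of 'F' x 14 -> '14F'

RLE = 2H15A14F


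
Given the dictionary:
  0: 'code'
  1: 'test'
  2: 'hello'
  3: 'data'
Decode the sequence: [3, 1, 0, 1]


Look up each index in the dictionary:
  3 -> 'data'
  1 -> 'test'
  0 -> 'code'
  1 -> 'test'

Decoded: "data test code test"


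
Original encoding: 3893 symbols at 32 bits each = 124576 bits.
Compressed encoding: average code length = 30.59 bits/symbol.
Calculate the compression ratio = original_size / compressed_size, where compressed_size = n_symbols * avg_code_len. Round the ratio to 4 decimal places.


original_size = n_symbols * orig_bits = 3893 * 32 = 124576 bits
compressed_size = n_symbols * avg_code_len = 3893 * 30.59 = 119086.87 bits
ratio = original_size / compressed_size = 124576 / 119086.87 = 1.0461

Compression ratio = 1.0461
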